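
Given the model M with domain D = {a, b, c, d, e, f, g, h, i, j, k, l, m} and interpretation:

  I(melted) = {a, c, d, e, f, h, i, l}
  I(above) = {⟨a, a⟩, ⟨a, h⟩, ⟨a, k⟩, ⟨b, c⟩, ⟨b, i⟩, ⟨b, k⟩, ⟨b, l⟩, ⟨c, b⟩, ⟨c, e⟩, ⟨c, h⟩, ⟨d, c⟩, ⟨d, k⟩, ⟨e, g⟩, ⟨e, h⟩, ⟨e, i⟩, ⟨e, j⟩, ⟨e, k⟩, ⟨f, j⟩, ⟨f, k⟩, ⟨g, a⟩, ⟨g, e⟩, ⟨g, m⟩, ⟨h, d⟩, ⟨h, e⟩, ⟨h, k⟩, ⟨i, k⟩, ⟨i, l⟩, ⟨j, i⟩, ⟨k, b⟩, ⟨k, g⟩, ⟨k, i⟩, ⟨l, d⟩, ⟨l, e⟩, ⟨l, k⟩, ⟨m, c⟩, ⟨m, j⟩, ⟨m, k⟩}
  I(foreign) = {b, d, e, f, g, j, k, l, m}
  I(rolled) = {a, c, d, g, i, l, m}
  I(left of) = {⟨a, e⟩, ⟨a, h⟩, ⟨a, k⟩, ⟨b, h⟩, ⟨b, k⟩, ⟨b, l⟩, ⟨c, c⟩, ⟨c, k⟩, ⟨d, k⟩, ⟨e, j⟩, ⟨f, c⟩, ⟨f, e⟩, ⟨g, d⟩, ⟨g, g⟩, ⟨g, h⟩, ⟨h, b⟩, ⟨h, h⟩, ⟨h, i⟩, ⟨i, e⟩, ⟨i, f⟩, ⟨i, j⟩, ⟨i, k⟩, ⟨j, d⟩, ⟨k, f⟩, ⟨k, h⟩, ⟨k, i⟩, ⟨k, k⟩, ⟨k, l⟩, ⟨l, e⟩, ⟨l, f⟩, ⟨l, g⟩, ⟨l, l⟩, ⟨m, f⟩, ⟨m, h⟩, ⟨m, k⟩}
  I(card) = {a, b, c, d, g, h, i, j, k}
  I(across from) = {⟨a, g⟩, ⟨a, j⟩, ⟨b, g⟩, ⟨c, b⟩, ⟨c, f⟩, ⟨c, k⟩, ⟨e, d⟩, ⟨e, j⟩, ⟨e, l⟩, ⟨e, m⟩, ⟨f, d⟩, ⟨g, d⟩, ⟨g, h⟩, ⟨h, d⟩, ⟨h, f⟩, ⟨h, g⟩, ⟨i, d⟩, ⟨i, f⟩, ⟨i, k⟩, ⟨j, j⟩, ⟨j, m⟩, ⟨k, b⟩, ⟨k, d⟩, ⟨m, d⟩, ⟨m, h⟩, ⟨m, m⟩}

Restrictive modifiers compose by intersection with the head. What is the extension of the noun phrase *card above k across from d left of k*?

{i}

⟦above k⟧ = {x : ⟨x, k⟩ ∈ ⟦above⟧} = {a, b, d, e, f, h, i, l, m}
⟦across from d⟧ = {x : ⟨x, d⟩ ∈ ⟦across from⟧} = {e, f, g, h, i, k, m}
⟦left of k⟧ = {x : ⟨x, k⟩ ∈ ⟦left of⟧} = {a, b, c, d, i, k, m}
⟦card⟧ = {a, b, c, d, g, h, i, j, k}
… ∩ ⟦above k⟧ = {a, b, c, d, g, h, i, j, k} ∩ {a, b, d, e, f, h, i, l, m} = {a, b, d, h, i}
… ∩ ⟦across from d⟧ = {a, b, d, h, i} ∩ {e, f, g, h, i, k, m} = {h, i}
… ∩ ⟦left of k⟧ = {h, i} ∩ {a, b, c, d, i, k, m} = {i}
So ⟦card above k across from d left of k⟧ = {i}.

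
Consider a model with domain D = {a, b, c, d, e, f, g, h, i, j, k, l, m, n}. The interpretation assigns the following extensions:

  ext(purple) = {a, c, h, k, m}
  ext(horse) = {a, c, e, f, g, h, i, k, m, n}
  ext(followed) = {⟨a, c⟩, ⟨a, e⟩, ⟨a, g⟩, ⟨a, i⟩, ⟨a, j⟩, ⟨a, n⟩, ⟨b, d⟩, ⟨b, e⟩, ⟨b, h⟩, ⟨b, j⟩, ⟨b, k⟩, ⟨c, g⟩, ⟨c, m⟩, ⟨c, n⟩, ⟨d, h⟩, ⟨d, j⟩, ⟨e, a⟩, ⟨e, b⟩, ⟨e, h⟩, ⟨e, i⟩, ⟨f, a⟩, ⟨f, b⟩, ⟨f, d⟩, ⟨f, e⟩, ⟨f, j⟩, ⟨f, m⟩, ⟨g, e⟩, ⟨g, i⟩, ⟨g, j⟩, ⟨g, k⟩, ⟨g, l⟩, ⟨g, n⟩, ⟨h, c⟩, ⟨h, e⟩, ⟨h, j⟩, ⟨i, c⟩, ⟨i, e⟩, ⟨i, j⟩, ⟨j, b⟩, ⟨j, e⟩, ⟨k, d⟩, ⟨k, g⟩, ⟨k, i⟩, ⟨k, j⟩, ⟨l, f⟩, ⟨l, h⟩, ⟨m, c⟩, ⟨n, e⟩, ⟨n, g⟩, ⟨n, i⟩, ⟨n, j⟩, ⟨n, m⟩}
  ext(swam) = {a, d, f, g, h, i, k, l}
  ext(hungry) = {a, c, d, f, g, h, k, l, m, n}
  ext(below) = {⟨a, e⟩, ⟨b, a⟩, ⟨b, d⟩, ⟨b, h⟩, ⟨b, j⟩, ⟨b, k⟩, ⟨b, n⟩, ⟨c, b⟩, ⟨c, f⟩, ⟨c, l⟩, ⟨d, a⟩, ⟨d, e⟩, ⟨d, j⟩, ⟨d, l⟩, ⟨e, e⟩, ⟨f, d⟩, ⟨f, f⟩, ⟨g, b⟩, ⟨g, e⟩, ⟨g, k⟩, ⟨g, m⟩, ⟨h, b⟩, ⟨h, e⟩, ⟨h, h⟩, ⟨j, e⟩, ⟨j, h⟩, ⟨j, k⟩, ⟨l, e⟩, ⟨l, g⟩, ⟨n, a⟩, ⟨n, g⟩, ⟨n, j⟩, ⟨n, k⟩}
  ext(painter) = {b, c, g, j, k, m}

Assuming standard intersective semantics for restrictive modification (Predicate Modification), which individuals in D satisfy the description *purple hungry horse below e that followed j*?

{a, h}

⟦below e⟧ = {x : ⟨x, e⟩ ∈ ⟦below⟧} = {a, d, e, g, h, j, l}
⟦that followed j⟧ = {x : ⟨x, j⟩ ∈ ⟦followed⟧} = {a, b, d, f, g, h, i, k, n}
⟦horse⟧ = {a, c, e, f, g, h, i, k, m, n}
… ∩ ⟦below e⟧ = {a, c, e, f, g, h, i, k, m, n} ∩ {a, d, e, g, h, j, l} = {a, e, g, h}
… ∩ ⟦that followed j⟧ = {a, e, g, h} ∩ {a, b, d, f, g, h, i, k, n} = {a, g, h}
… ∩ ⟦purple⟧ = {a, g, h} ∩ {a, c, h, k, m} = {a, h}
… ∩ ⟦hungry⟧ = {a, h} ∩ {a, c, d, f, g, h, k, l, m, n} = {a, h}
So ⟦purple hungry horse below e that followed j⟧ = {a, h}.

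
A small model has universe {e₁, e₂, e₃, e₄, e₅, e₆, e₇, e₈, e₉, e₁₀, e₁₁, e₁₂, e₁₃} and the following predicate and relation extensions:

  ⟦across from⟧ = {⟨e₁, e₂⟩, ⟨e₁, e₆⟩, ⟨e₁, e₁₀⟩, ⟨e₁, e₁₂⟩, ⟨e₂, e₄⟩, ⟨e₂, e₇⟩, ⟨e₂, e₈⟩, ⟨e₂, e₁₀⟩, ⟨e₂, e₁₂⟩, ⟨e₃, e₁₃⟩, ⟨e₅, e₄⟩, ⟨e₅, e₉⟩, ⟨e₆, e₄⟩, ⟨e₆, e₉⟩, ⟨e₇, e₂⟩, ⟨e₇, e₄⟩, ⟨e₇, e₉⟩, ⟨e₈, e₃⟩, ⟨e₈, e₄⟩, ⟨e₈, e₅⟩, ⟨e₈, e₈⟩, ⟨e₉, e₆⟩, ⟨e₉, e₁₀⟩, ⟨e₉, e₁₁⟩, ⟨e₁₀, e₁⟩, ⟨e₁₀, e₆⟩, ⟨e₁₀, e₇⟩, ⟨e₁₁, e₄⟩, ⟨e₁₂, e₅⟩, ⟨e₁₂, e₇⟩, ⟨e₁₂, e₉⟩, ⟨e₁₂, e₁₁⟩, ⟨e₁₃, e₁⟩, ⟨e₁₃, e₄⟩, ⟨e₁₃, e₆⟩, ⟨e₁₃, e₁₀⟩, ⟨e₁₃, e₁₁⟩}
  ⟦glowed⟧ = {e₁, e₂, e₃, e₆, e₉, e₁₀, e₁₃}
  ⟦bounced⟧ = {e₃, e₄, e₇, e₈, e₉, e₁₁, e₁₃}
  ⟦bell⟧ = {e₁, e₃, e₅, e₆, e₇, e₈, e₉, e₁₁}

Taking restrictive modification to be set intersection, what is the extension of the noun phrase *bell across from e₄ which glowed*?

⟦across from e₄⟧ = {x : ⟨x, e₄⟩ ∈ ⟦across from⟧} = {e₂, e₅, e₆, e₇, e₈, e₁₁, e₁₃}
⟦which glowed⟧ = ⟦glowed⟧ = {e₁, e₂, e₃, e₆, e₉, e₁₀, e₁₃}
⟦bell⟧ = {e₁, e₃, e₅, e₆, e₇, e₈, e₉, e₁₁}
… ∩ ⟦across from e₄⟧ = {e₁, e₃, e₅, e₆, e₇, e₈, e₉, e₁₁} ∩ {e₂, e₅, e₆, e₇, e₈, e₁₁, e₁₃} = {e₅, e₆, e₇, e₈, e₁₁}
… ∩ ⟦which glowed⟧ = {e₅, e₆, e₇, e₈, e₁₁} ∩ {e₁, e₂, e₃, e₆, e₉, e₁₀, e₁₃} = {e₆}
So ⟦bell across from e₄ which glowed⟧ = {e₆}.

{e₆}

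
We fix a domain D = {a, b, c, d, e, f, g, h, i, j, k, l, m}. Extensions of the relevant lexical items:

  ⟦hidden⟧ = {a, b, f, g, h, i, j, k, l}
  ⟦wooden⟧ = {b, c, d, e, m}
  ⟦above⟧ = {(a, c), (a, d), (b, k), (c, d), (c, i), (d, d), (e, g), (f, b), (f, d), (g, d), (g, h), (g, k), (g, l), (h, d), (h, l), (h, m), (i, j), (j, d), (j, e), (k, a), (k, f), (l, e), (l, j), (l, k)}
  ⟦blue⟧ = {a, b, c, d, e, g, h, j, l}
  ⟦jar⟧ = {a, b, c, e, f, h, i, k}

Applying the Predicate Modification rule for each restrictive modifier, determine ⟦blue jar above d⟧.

{a, c, h}

⟦above d⟧ = {x : ⟨x, d⟩ ∈ ⟦above⟧} = {a, c, d, f, g, h, j}
⟦jar⟧ = {a, b, c, e, f, h, i, k}
… ∩ ⟦above d⟧ = {a, b, c, e, f, h, i, k} ∩ {a, c, d, f, g, h, j} = {a, c, f, h}
… ∩ ⟦blue⟧ = {a, c, f, h} ∩ {a, b, c, d, e, g, h, j, l} = {a, c, h}
So ⟦blue jar above d⟧ = {a, c, h}.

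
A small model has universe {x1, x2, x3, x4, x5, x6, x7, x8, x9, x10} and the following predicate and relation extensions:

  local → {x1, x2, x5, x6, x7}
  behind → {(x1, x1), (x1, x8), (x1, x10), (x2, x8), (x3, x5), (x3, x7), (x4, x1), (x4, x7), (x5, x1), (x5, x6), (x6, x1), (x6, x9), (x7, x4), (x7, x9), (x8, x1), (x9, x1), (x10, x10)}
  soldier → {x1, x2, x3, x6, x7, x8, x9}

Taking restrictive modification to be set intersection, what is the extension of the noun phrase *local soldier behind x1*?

{x1, x6}

⟦behind x1⟧ = {x : ⟨x, x1⟩ ∈ ⟦behind⟧} = {x1, x4, x5, x6, x8, x9}
⟦soldier⟧ = {x1, x2, x3, x6, x7, x8, x9}
… ∩ ⟦behind x1⟧ = {x1, x2, x3, x6, x7, x8, x9} ∩ {x1, x4, x5, x6, x8, x9} = {x1, x6, x8, x9}
… ∩ ⟦local⟧ = {x1, x6, x8, x9} ∩ {x1, x2, x5, x6, x7} = {x1, x6}
So ⟦local soldier behind x1⟧ = {x1, x6}.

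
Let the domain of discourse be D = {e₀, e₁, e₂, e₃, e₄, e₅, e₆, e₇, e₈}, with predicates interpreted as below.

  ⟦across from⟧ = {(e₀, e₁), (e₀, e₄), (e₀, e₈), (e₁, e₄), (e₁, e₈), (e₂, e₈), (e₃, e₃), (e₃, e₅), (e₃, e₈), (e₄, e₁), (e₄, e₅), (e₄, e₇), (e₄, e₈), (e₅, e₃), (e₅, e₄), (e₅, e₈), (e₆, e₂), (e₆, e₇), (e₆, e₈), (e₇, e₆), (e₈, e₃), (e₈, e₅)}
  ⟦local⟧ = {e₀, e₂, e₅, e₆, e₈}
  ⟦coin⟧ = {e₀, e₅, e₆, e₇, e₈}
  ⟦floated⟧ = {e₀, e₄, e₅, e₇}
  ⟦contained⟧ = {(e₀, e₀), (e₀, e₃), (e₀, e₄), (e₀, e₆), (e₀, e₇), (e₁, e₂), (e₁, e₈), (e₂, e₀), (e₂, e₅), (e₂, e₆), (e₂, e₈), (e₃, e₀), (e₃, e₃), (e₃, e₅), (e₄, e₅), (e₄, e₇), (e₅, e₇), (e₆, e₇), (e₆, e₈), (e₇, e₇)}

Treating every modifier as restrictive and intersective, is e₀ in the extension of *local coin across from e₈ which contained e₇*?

⟦across from e₈⟧ = {x : ⟨x, e₈⟩ ∈ ⟦across from⟧} = {e₀, e₁, e₂, e₃, e₄, e₅, e₆}
⟦which contained e₇⟧ = {x : ⟨x, e₇⟩ ∈ ⟦contained⟧} = {e₀, e₄, e₅, e₆, e₇}
⟦coin⟧ = {e₀, e₅, e₆, e₇, e₈}
… ∩ ⟦across from e₈⟧ = {e₀, e₅, e₆, e₇, e₈} ∩ {e₀, e₁, e₂, e₃, e₄, e₅, e₆} = {e₀, e₅, e₆}
… ∩ ⟦which contained e₇⟧ = {e₀, e₅, e₆} ∩ {e₀, e₄, e₅, e₆, e₇} = {e₀, e₅, e₆}
… ∩ ⟦local⟧ = {e₀, e₅, e₆} ∩ {e₀, e₂, e₅, e₆, e₈} = {e₀, e₅, e₆}
⟦local coin across from e₈ which contained e₇⟧ = {e₀, e₅, e₆}; e₀ ∈ this set.

yes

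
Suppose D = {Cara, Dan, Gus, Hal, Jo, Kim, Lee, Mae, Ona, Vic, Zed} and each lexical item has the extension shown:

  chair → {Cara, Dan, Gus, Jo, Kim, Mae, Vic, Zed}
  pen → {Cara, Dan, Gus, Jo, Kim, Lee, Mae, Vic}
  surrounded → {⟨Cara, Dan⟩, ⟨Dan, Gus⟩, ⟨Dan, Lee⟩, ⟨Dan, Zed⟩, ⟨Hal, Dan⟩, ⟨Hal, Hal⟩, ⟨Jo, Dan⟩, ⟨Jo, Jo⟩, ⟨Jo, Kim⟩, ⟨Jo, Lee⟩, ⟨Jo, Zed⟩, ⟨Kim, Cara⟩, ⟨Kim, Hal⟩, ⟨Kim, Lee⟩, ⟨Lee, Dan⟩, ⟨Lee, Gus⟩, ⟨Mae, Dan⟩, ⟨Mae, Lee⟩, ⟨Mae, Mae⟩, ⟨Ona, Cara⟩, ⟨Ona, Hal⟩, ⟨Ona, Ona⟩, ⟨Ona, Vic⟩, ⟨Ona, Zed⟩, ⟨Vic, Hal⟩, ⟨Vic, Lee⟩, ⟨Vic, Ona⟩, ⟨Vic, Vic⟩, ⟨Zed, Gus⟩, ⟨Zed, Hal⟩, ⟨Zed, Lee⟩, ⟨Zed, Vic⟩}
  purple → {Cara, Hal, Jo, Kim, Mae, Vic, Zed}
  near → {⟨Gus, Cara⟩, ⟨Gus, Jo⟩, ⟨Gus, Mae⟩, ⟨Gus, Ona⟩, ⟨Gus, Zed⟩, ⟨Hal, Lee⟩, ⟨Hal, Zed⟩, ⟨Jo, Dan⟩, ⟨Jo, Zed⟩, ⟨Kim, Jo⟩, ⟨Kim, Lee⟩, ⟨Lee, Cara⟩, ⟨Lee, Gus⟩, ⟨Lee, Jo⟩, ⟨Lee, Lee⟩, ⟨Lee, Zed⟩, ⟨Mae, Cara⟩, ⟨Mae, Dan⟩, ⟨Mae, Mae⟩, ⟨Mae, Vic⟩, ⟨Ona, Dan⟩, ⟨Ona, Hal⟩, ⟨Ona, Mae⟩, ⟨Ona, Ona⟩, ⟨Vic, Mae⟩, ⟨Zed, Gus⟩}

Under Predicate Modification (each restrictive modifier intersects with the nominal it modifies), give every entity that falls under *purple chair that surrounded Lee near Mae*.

⟦that surrounded Lee⟧ = {x : ⟨x, Lee⟩ ∈ ⟦surrounded⟧} = {Dan, Jo, Kim, Mae, Vic, Zed}
⟦near Mae⟧ = {x : ⟨x, Mae⟩ ∈ ⟦near⟧} = {Gus, Mae, Ona, Vic}
⟦chair⟧ = {Cara, Dan, Gus, Jo, Kim, Mae, Vic, Zed}
… ∩ ⟦that surrounded Lee⟧ = {Cara, Dan, Gus, Jo, Kim, Mae, Vic, Zed} ∩ {Dan, Jo, Kim, Mae, Vic, Zed} = {Dan, Jo, Kim, Mae, Vic, Zed}
… ∩ ⟦near Mae⟧ = {Dan, Jo, Kim, Mae, Vic, Zed} ∩ {Gus, Mae, Ona, Vic} = {Mae, Vic}
… ∩ ⟦purple⟧ = {Mae, Vic} ∩ {Cara, Hal, Jo, Kim, Mae, Vic, Zed} = {Mae, Vic}
So ⟦purple chair that surrounded Lee near Mae⟧ = {Mae, Vic}.

{Mae, Vic}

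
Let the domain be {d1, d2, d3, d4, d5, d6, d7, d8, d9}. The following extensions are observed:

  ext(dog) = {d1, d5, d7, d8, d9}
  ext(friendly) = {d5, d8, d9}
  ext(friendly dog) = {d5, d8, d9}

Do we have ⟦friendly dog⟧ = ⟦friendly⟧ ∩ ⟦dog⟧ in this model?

⟦friendly⟧ ∩ ⟦dog⟧ = {d5, d8, d9} ∩ {d1, d5, d7, d8, d9} = {d5, d8, d9}
Observed ⟦friendly dog⟧ = {d5, d8, d9}.
These coincide, so the modifier is intersective here.

yes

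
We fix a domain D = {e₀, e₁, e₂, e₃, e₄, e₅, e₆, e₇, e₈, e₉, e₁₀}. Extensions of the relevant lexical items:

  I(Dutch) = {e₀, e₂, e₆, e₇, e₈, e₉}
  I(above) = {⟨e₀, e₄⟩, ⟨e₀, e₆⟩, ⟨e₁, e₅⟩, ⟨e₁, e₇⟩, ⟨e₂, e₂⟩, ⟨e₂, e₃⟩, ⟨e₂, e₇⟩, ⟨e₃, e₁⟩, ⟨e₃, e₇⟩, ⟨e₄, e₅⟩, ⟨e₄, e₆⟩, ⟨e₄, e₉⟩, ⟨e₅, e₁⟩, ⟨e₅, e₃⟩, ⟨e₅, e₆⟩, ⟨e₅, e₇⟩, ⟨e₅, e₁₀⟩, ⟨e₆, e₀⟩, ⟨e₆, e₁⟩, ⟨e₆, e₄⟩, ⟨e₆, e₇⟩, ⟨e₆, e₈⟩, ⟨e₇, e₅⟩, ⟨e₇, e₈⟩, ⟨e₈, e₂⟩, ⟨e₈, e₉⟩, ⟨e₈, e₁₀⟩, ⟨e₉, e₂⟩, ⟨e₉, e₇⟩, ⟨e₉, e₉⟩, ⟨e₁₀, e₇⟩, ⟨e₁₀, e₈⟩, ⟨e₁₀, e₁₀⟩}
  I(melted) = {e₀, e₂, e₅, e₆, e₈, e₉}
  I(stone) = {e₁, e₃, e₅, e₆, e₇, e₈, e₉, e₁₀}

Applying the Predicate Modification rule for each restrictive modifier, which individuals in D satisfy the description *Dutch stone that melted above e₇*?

⟦that melted⟧ = ⟦melted⟧ = {e₀, e₂, e₅, e₆, e₈, e₉}
⟦above e₇⟧ = {x : ⟨x, e₇⟩ ∈ ⟦above⟧} = {e₁, e₂, e₃, e₅, e₆, e₉, e₁₀}
⟦stone⟧ = {e₁, e₃, e₅, e₆, e₇, e₈, e₉, e₁₀}
… ∩ ⟦that melted⟧ = {e₁, e₃, e₅, e₆, e₇, e₈, e₉, e₁₀} ∩ {e₀, e₂, e₅, e₆, e₈, e₉} = {e₅, e₆, e₈, e₉}
… ∩ ⟦above e₇⟧ = {e₅, e₆, e₈, e₉} ∩ {e₁, e₂, e₃, e₅, e₆, e₉, e₁₀} = {e₅, e₆, e₉}
… ∩ ⟦Dutch⟧ = {e₅, e₆, e₉} ∩ {e₀, e₂, e₆, e₇, e₈, e₉} = {e₆, e₉}
So ⟦Dutch stone that melted above e₇⟧ = {e₆, e₉}.

{e₆, e₉}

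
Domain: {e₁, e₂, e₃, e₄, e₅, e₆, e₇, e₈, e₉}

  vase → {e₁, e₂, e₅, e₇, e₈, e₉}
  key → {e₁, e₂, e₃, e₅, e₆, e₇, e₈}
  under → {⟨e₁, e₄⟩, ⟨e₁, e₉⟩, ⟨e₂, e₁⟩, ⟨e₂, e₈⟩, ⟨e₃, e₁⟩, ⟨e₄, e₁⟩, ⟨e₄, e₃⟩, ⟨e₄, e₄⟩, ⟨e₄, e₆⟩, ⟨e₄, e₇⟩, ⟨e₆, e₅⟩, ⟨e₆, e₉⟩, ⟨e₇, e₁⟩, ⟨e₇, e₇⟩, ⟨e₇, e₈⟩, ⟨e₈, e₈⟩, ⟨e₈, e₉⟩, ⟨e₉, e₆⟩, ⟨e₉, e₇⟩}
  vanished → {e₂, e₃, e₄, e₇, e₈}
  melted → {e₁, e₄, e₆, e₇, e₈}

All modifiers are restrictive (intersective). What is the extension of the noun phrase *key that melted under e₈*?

⟦that melted⟧ = ⟦melted⟧ = {e₁, e₄, e₆, e₇, e₈}
⟦under e₈⟧ = {x : ⟨x, e₈⟩ ∈ ⟦under⟧} = {e₂, e₇, e₈}
⟦key⟧ = {e₁, e₂, e₃, e₅, e₆, e₇, e₈}
… ∩ ⟦that melted⟧ = {e₁, e₂, e₃, e₅, e₆, e₇, e₈} ∩ {e₁, e₄, e₆, e₇, e₈} = {e₁, e₆, e₇, e₈}
… ∩ ⟦under e₈⟧ = {e₁, e₆, e₇, e₈} ∩ {e₂, e₇, e₈} = {e₇, e₈}
So ⟦key that melted under e₈⟧ = {e₇, e₈}.

{e₇, e₈}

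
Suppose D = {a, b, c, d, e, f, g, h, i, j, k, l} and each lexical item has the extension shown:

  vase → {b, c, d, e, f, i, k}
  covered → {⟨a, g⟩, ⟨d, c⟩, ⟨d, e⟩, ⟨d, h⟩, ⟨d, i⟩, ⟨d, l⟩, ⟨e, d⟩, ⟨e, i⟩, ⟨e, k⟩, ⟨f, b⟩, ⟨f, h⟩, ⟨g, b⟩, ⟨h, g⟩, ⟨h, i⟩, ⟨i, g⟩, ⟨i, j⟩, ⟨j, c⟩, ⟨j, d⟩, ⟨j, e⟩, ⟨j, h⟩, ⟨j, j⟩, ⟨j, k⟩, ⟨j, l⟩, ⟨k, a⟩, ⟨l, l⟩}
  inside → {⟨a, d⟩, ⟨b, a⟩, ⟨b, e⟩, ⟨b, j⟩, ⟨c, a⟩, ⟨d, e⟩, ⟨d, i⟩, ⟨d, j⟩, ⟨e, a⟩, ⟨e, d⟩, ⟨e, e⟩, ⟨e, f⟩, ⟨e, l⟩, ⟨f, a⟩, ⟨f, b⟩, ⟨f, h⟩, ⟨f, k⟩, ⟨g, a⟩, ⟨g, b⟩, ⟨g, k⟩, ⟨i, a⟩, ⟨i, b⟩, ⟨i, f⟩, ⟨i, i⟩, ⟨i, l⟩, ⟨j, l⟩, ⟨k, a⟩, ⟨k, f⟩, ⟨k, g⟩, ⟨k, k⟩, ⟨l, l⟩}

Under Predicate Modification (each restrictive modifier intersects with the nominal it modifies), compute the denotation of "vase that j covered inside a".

⟦that j covered⟧ = {x : ⟨j, x⟩ ∈ ⟦covered⟧} = {c, d, e, h, j, k, l}
⟦inside a⟧ = {x : ⟨x, a⟩ ∈ ⟦inside⟧} = {b, c, e, f, g, i, k}
⟦vase⟧ = {b, c, d, e, f, i, k}
… ∩ ⟦that j covered⟧ = {b, c, d, e, f, i, k} ∩ {c, d, e, h, j, k, l} = {c, d, e, k}
… ∩ ⟦inside a⟧ = {c, d, e, k} ∩ {b, c, e, f, g, i, k} = {c, e, k}
So ⟦vase that j covered inside a⟧ = {c, e, k}.

{c, e, k}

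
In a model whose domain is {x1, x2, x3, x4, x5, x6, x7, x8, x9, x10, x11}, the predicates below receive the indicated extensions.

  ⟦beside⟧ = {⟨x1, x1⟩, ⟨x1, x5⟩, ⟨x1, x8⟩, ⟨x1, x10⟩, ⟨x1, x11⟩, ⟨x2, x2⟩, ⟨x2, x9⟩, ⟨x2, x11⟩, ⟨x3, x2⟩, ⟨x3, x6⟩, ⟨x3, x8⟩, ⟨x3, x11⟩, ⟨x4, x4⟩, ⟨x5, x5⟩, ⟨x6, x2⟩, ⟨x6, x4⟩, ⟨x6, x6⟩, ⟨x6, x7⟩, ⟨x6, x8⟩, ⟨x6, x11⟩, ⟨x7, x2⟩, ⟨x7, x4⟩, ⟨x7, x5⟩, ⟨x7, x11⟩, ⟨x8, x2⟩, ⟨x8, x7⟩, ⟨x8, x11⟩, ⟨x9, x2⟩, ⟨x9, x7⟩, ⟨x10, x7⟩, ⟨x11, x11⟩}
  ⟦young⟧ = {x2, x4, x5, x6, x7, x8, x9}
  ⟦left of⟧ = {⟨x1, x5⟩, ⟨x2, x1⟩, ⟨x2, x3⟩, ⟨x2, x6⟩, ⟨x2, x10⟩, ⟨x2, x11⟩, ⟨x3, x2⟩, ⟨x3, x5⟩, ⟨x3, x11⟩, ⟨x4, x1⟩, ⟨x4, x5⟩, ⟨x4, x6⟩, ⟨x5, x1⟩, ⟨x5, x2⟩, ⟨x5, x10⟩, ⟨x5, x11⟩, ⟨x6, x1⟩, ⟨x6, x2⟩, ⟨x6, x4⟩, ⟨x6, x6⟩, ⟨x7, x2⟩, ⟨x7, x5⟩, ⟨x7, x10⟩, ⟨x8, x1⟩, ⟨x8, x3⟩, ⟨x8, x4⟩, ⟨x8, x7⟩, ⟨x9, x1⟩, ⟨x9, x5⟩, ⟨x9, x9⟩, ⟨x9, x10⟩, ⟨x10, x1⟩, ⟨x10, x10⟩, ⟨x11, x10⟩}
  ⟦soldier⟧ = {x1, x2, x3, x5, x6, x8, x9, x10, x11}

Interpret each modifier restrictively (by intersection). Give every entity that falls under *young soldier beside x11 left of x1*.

⟦beside x11⟧ = {x : ⟨x, x11⟩ ∈ ⟦beside⟧} = {x1, x2, x3, x6, x7, x8, x11}
⟦left of x1⟧ = {x : ⟨x, x1⟩ ∈ ⟦left of⟧} = {x2, x4, x5, x6, x8, x9, x10}
⟦soldier⟧ = {x1, x2, x3, x5, x6, x8, x9, x10, x11}
… ∩ ⟦beside x11⟧ = {x1, x2, x3, x5, x6, x8, x9, x10, x11} ∩ {x1, x2, x3, x6, x7, x8, x11} = {x1, x2, x3, x6, x8, x11}
… ∩ ⟦left of x1⟧ = {x1, x2, x3, x6, x8, x11} ∩ {x2, x4, x5, x6, x8, x9, x10} = {x2, x6, x8}
… ∩ ⟦young⟧ = {x2, x6, x8} ∩ {x2, x4, x5, x6, x7, x8, x9} = {x2, x6, x8}
So ⟦young soldier beside x11 left of x1⟧ = {x2, x6, x8}.

{x2, x6, x8}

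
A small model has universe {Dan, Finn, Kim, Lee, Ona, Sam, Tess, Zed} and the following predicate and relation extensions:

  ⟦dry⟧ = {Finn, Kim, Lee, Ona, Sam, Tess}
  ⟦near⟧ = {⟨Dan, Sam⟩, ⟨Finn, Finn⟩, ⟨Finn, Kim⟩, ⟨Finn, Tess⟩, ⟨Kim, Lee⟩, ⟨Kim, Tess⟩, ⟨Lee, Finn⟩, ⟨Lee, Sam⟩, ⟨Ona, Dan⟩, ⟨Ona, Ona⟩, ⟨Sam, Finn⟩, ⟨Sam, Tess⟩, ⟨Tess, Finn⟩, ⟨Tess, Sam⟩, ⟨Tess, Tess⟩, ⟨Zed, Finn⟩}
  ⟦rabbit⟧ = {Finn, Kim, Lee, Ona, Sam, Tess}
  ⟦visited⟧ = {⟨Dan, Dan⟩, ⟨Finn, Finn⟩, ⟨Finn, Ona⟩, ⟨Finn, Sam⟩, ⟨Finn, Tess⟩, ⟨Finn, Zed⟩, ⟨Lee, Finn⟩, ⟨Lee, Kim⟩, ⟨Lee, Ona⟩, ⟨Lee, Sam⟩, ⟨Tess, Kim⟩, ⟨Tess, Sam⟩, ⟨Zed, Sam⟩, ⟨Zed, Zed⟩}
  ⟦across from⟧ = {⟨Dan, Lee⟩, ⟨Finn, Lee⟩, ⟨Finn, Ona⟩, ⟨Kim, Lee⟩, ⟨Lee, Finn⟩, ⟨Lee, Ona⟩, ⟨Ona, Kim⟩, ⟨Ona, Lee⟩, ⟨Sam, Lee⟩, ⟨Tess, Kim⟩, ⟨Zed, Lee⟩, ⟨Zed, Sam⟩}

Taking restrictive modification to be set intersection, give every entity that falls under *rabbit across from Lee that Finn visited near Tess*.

{Finn, Sam}

⟦across from Lee⟧ = {x : ⟨x, Lee⟩ ∈ ⟦across from⟧} = {Dan, Finn, Kim, Ona, Sam, Zed}
⟦that Finn visited⟧ = {x : ⟨Finn, x⟩ ∈ ⟦visited⟧} = {Finn, Ona, Sam, Tess, Zed}
⟦near Tess⟧ = {x : ⟨x, Tess⟩ ∈ ⟦near⟧} = {Finn, Kim, Sam, Tess}
⟦rabbit⟧ = {Finn, Kim, Lee, Ona, Sam, Tess}
… ∩ ⟦across from Lee⟧ = {Finn, Kim, Lee, Ona, Sam, Tess} ∩ {Dan, Finn, Kim, Ona, Sam, Zed} = {Finn, Kim, Ona, Sam}
… ∩ ⟦that Finn visited⟧ = {Finn, Kim, Ona, Sam} ∩ {Finn, Ona, Sam, Tess, Zed} = {Finn, Ona, Sam}
… ∩ ⟦near Tess⟧ = {Finn, Ona, Sam} ∩ {Finn, Kim, Sam, Tess} = {Finn, Sam}
So ⟦rabbit across from Lee that Finn visited near Tess⟧ = {Finn, Sam}.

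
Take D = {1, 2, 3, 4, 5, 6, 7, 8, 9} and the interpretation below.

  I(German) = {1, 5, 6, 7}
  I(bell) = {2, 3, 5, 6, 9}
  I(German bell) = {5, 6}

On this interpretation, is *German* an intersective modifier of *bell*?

yes

⟦German⟧ ∩ ⟦bell⟧ = {1, 5, 6, 7} ∩ {2, 3, 5, 6, 9} = {5, 6}
Observed ⟦German bell⟧ = {5, 6}.
These coincide, so the modifier is intersective here.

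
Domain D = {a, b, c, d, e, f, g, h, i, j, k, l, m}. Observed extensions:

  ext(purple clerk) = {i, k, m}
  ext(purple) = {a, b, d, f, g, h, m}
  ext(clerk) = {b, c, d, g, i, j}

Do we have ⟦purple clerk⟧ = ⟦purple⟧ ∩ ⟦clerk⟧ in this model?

⟦purple⟧ ∩ ⟦clerk⟧ = {a, b, d, f, g, h, m} ∩ {b, c, d, g, i, j} = {b, d, g}
Observed ⟦purple clerk⟧ = {i, k, m}.
These differ, so the modifier is not intersective in this model.

no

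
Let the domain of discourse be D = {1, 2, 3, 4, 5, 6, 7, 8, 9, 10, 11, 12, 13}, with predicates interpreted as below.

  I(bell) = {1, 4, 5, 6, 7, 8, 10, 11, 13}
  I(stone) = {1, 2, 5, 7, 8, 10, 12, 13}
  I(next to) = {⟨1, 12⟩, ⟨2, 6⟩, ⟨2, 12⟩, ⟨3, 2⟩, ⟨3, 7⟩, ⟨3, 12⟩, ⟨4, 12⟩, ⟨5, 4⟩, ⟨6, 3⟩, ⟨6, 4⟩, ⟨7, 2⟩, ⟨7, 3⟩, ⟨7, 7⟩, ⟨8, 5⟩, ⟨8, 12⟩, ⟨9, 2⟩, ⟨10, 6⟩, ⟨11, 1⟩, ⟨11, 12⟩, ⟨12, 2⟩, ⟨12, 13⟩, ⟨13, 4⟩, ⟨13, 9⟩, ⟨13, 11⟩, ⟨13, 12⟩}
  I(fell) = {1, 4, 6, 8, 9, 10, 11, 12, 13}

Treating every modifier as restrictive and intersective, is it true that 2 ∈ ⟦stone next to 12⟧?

yes

⟦next to 12⟧ = {x : ⟨x, 12⟩ ∈ ⟦next to⟧} = {1, 2, 3, 4, 8, 11, 13}
⟦stone⟧ = {1, 2, 5, 7, 8, 10, 12, 13}
… ∩ ⟦next to 12⟧ = {1, 2, 5, 7, 8, 10, 12, 13} ∩ {1, 2, 3, 4, 8, 11, 13} = {1, 2, 8, 13}
⟦stone next to 12⟧ = {1, 2, 8, 13}; 2 ∈ this set.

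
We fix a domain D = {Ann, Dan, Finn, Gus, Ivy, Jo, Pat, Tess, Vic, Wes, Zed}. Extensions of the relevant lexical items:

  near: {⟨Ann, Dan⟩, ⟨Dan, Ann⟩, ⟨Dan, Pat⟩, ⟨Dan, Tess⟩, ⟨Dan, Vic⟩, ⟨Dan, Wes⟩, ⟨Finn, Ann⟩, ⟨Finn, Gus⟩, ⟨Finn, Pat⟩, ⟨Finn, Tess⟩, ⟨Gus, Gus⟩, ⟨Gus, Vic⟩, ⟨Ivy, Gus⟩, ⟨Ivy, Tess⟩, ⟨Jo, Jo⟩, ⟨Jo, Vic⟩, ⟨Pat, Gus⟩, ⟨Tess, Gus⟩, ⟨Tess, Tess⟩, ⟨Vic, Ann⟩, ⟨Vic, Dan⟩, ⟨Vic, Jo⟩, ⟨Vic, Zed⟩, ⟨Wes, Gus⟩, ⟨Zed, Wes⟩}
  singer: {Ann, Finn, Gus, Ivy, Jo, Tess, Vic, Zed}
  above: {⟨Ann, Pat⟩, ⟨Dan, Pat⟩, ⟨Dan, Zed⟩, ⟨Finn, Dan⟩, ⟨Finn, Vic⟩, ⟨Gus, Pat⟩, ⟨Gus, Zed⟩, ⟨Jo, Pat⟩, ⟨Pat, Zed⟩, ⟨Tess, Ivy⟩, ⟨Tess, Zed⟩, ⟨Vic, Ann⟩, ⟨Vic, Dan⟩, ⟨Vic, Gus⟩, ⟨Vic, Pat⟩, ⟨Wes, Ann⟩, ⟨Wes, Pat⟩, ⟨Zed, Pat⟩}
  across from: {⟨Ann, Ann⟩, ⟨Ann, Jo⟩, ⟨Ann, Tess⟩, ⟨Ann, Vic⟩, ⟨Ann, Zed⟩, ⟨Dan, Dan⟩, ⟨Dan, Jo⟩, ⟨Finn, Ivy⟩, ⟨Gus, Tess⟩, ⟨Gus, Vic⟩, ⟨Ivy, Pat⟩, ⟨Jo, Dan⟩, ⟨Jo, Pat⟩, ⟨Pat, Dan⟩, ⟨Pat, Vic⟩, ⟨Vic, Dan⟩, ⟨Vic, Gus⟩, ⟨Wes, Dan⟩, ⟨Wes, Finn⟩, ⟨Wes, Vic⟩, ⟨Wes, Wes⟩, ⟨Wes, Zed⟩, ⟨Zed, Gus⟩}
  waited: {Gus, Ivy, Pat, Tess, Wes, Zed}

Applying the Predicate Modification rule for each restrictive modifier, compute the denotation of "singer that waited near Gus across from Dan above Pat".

⟦that waited⟧ = ⟦waited⟧ = {Gus, Ivy, Pat, Tess, Wes, Zed}
⟦near Gus⟧ = {x : ⟨x, Gus⟩ ∈ ⟦near⟧} = {Finn, Gus, Ivy, Pat, Tess, Wes}
⟦across from Dan⟧ = {x : ⟨x, Dan⟩ ∈ ⟦across from⟧} = {Dan, Jo, Pat, Vic, Wes}
⟦above Pat⟧ = {x : ⟨x, Pat⟩ ∈ ⟦above⟧} = {Ann, Dan, Gus, Jo, Vic, Wes, Zed}
⟦singer⟧ = {Ann, Finn, Gus, Ivy, Jo, Tess, Vic, Zed}
… ∩ ⟦that waited⟧ = {Ann, Finn, Gus, Ivy, Jo, Tess, Vic, Zed} ∩ {Gus, Ivy, Pat, Tess, Wes, Zed} = {Gus, Ivy, Tess, Zed}
… ∩ ⟦near Gus⟧ = {Gus, Ivy, Tess, Zed} ∩ {Finn, Gus, Ivy, Pat, Tess, Wes} = {Gus, Ivy, Tess}
… ∩ ⟦across from Dan⟧ = {Gus, Ivy, Tess} ∩ {Dan, Jo, Pat, Vic, Wes} = ∅
… ∩ ⟦above Pat⟧ = ∅ ∩ {Ann, Dan, Gus, Jo, Vic, Wes, Zed} = ∅
So ⟦singer that waited near Gus across from Dan above Pat⟧ = ∅.

∅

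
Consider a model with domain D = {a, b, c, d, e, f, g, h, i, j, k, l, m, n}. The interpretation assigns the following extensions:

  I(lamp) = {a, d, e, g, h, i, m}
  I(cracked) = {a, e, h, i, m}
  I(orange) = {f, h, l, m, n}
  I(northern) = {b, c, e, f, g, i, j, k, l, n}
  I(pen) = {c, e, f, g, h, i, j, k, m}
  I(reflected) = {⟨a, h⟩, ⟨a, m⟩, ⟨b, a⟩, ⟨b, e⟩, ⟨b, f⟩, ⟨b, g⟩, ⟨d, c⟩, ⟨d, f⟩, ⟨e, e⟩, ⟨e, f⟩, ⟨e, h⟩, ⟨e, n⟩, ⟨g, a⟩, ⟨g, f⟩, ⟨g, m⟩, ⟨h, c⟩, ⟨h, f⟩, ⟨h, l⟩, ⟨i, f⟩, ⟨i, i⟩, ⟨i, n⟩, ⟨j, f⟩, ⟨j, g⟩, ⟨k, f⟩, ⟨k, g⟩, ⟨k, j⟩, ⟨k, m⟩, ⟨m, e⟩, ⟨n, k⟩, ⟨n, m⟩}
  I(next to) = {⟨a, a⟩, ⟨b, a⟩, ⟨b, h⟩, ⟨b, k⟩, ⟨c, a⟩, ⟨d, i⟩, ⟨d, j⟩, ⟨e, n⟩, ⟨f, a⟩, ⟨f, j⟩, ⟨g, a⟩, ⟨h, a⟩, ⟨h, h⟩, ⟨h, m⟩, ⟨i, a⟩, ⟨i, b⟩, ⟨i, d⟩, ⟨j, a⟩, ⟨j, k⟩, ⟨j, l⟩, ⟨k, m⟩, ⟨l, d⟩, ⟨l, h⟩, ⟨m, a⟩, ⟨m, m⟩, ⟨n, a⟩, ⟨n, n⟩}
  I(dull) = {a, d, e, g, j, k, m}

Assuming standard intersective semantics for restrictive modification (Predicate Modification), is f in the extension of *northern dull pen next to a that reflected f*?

no

⟦next to a⟧ = {x : ⟨x, a⟩ ∈ ⟦next to⟧} = {a, b, c, f, g, h, i, j, m, n}
⟦that reflected f⟧ = {x : ⟨x, f⟩ ∈ ⟦reflected⟧} = {b, d, e, g, h, i, j, k}
⟦pen⟧ = {c, e, f, g, h, i, j, k, m}
… ∩ ⟦next to a⟧ = {c, e, f, g, h, i, j, k, m} ∩ {a, b, c, f, g, h, i, j, m, n} = {c, f, g, h, i, j, m}
… ∩ ⟦that reflected f⟧ = {c, f, g, h, i, j, m} ∩ {b, d, e, g, h, i, j, k} = {g, h, i, j}
… ∩ ⟦northern⟧ = {g, h, i, j} ∩ {b, c, e, f, g, i, j, k, l, n} = {g, i, j}
… ∩ ⟦dull⟧ = {g, i, j} ∩ {a, d, e, g, j, k, m} = {g, j}
⟦northern dull pen next to a that reflected f⟧ = {g, j}; f ∉ this set.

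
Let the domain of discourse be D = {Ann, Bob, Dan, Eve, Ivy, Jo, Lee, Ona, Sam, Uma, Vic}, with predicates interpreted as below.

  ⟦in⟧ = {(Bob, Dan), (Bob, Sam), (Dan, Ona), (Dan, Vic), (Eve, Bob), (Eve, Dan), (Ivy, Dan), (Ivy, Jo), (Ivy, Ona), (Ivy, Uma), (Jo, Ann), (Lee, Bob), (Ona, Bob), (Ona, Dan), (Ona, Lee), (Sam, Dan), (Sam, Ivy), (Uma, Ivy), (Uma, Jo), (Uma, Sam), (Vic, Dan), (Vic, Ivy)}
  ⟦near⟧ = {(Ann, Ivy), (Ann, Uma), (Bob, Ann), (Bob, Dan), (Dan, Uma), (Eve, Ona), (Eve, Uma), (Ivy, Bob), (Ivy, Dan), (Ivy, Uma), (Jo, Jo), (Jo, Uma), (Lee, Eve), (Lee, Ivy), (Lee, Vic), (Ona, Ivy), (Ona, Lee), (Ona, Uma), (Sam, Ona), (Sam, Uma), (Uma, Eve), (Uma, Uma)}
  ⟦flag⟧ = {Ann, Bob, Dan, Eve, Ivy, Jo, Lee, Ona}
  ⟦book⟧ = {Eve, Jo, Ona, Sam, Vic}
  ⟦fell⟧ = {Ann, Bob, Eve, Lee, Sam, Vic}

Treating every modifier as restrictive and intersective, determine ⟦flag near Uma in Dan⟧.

⟦near Uma⟧ = {x : ⟨x, Uma⟩ ∈ ⟦near⟧} = {Ann, Dan, Eve, Ivy, Jo, Ona, Sam, Uma}
⟦in Dan⟧ = {x : ⟨x, Dan⟩ ∈ ⟦in⟧} = {Bob, Eve, Ivy, Ona, Sam, Vic}
⟦flag⟧ = {Ann, Bob, Dan, Eve, Ivy, Jo, Lee, Ona}
… ∩ ⟦near Uma⟧ = {Ann, Bob, Dan, Eve, Ivy, Jo, Lee, Ona} ∩ {Ann, Dan, Eve, Ivy, Jo, Ona, Sam, Uma} = {Ann, Dan, Eve, Ivy, Jo, Ona}
… ∩ ⟦in Dan⟧ = {Ann, Dan, Eve, Ivy, Jo, Ona} ∩ {Bob, Eve, Ivy, Ona, Sam, Vic} = {Eve, Ivy, Ona}
So ⟦flag near Uma in Dan⟧ = {Eve, Ivy, Ona}.

{Eve, Ivy, Ona}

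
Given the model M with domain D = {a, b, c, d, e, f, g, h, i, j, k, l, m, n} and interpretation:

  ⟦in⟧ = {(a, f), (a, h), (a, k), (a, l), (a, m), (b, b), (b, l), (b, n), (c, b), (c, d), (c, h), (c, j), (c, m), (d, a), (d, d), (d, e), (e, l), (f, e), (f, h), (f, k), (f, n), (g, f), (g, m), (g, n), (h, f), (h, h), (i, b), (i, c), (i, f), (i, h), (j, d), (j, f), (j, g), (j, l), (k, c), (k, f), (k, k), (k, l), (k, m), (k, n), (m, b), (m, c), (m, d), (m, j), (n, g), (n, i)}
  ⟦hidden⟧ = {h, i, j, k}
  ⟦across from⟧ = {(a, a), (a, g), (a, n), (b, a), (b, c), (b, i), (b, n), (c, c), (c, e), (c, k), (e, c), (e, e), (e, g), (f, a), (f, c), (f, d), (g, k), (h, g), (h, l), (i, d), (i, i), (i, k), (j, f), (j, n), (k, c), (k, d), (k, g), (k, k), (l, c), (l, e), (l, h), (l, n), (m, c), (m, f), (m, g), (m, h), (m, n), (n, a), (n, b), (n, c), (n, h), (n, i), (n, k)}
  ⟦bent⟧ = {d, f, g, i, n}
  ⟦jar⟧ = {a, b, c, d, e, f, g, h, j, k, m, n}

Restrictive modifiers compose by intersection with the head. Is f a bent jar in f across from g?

⟦in f⟧ = {x : ⟨x, f⟩ ∈ ⟦in⟧} = {a, g, h, i, j, k}
⟦across from g⟧ = {x : ⟨x, g⟩ ∈ ⟦across from⟧} = {a, e, h, k, m}
⟦jar⟧ = {a, b, c, d, e, f, g, h, j, k, m, n}
… ∩ ⟦in f⟧ = {a, b, c, d, e, f, g, h, j, k, m, n} ∩ {a, g, h, i, j, k} = {a, g, h, j, k}
… ∩ ⟦across from g⟧ = {a, g, h, j, k} ∩ {a, e, h, k, m} = {a, h, k}
… ∩ ⟦bent⟧ = {a, h, k} ∩ {d, f, g, i, n} = ∅
⟦bent jar in f across from g⟧ = ∅; f ∉ this set.

no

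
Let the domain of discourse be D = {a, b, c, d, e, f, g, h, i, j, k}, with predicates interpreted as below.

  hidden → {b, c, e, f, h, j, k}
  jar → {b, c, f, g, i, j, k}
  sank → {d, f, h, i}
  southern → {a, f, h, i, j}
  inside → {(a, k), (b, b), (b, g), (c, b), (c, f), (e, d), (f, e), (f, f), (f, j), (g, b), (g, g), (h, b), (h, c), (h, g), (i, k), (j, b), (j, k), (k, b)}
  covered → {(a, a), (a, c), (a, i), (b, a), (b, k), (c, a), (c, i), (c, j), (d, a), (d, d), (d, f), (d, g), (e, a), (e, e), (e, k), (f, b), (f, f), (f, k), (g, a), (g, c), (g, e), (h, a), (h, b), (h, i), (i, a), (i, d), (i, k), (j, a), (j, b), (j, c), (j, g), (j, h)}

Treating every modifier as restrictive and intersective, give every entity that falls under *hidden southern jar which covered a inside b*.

{j}

⟦which covered a⟧ = {x : ⟨x, a⟩ ∈ ⟦covered⟧} = {a, b, c, d, e, g, h, i, j}
⟦inside b⟧ = {x : ⟨x, b⟩ ∈ ⟦inside⟧} = {b, c, g, h, j, k}
⟦jar⟧ = {b, c, f, g, i, j, k}
… ∩ ⟦which covered a⟧ = {b, c, f, g, i, j, k} ∩ {a, b, c, d, e, g, h, i, j} = {b, c, g, i, j}
… ∩ ⟦inside b⟧ = {b, c, g, i, j} ∩ {b, c, g, h, j, k} = {b, c, g, j}
… ∩ ⟦hidden⟧ = {b, c, g, j} ∩ {b, c, e, f, h, j, k} = {b, c, j}
… ∩ ⟦southern⟧ = {b, c, j} ∩ {a, f, h, i, j} = {j}
So ⟦hidden southern jar which covered a inside b⟧ = {j}.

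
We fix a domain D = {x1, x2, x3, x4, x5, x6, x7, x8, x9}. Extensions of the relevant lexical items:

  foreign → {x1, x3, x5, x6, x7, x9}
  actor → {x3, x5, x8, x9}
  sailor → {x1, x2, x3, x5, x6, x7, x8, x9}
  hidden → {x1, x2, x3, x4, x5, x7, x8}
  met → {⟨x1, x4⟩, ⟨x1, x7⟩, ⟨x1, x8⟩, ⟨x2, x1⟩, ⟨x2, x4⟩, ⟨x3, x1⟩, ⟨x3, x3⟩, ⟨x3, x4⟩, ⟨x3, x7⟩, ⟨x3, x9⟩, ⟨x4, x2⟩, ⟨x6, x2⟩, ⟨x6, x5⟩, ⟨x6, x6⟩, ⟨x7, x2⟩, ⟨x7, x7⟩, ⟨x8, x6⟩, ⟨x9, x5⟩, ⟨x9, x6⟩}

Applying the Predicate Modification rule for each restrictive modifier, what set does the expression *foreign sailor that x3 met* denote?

{x1, x3, x7, x9}

⟦that x3 met⟧ = {x : ⟨x3, x⟩ ∈ ⟦met⟧} = {x1, x3, x4, x7, x9}
⟦sailor⟧ = {x1, x2, x3, x5, x6, x7, x8, x9}
… ∩ ⟦that x3 met⟧ = {x1, x2, x3, x5, x6, x7, x8, x9} ∩ {x1, x3, x4, x7, x9} = {x1, x3, x7, x9}
… ∩ ⟦foreign⟧ = {x1, x3, x7, x9} ∩ {x1, x3, x5, x6, x7, x9} = {x1, x3, x7, x9}
So ⟦foreign sailor that x3 met⟧ = {x1, x3, x7, x9}.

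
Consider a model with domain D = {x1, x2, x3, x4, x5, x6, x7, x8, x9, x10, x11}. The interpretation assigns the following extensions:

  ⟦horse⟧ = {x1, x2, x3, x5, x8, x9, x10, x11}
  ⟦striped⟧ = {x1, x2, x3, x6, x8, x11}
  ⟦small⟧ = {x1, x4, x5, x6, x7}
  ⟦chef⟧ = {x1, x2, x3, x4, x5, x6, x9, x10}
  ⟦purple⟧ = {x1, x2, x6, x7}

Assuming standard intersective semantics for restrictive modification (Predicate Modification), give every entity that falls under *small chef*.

⟦chef⟧ = {x1, x2, x3, x4, x5, x6, x9, x10}
… ∩ ⟦small⟧ = {x1, x2, x3, x4, x5, x6, x9, x10} ∩ {x1, x4, x5, x6, x7} = {x1, x4, x5, x6}
So ⟦small chef⟧ = {x1, x4, x5, x6}.

{x1, x4, x5, x6}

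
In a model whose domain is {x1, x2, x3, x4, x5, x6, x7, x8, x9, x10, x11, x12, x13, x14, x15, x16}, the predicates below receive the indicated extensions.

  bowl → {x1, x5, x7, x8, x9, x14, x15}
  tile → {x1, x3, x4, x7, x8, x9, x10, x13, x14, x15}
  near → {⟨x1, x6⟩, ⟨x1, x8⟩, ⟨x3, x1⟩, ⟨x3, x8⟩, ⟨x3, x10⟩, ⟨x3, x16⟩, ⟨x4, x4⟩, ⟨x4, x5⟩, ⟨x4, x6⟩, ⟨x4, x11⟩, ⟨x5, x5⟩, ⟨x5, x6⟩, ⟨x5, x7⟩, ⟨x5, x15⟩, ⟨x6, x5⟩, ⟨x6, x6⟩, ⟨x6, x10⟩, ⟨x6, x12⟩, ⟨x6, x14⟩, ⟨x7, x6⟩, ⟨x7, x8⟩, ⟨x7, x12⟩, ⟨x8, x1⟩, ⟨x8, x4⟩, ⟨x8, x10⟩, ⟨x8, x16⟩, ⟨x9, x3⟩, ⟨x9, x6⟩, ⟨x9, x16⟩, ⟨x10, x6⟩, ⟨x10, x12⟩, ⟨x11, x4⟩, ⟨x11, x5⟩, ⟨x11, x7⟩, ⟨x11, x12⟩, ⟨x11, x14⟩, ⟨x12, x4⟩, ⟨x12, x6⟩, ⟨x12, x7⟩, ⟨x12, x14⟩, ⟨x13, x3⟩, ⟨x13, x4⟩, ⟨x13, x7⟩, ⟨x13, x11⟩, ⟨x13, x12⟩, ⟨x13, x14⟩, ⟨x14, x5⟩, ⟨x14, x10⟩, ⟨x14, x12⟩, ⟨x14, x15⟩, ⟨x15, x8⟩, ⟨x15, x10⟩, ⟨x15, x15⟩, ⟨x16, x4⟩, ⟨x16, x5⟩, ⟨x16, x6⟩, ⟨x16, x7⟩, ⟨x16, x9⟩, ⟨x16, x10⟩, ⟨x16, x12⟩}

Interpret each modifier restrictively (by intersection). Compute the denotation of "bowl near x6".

⟦near x6⟧ = {x : ⟨x, x6⟩ ∈ ⟦near⟧} = {x1, x4, x5, x6, x7, x9, x10, x12, x16}
⟦bowl⟧ = {x1, x5, x7, x8, x9, x14, x15}
… ∩ ⟦near x6⟧ = {x1, x5, x7, x8, x9, x14, x15} ∩ {x1, x4, x5, x6, x7, x9, x10, x12, x16} = {x1, x5, x7, x9}
So ⟦bowl near x6⟧ = {x1, x5, x7, x9}.

{x1, x5, x7, x9}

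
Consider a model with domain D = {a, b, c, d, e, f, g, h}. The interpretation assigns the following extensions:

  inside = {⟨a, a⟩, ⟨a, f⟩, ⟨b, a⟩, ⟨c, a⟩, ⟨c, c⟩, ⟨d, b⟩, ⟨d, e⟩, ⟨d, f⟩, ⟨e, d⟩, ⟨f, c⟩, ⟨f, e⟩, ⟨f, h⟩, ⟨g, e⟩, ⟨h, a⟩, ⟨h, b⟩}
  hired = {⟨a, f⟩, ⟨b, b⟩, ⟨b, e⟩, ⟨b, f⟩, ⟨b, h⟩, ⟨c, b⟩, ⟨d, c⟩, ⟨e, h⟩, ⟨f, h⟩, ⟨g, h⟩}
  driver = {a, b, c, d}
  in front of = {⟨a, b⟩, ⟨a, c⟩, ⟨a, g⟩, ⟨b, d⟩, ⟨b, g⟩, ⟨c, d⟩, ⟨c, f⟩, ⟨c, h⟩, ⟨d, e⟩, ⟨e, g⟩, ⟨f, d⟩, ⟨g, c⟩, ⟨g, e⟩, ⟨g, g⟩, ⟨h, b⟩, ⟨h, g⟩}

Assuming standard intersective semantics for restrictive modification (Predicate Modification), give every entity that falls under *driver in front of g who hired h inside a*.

{b}

⟦in front of g⟧ = {x : ⟨x, g⟩ ∈ ⟦in front of⟧} = {a, b, e, g, h}
⟦who hired h⟧ = {x : ⟨x, h⟩ ∈ ⟦hired⟧} = {b, e, f, g}
⟦inside a⟧ = {x : ⟨x, a⟩ ∈ ⟦inside⟧} = {a, b, c, h}
⟦driver⟧ = {a, b, c, d}
… ∩ ⟦in front of g⟧ = {a, b, c, d} ∩ {a, b, e, g, h} = {a, b}
… ∩ ⟦who hired h⟧ = {a, b} ∩ {b, e, f, g} = {b}
… ∩ ⟦inside a⟧ = {b} ∩ {a, b, c, h} = {b}
So ⟦driver in front of g who hired h inside a⟧ = {b}.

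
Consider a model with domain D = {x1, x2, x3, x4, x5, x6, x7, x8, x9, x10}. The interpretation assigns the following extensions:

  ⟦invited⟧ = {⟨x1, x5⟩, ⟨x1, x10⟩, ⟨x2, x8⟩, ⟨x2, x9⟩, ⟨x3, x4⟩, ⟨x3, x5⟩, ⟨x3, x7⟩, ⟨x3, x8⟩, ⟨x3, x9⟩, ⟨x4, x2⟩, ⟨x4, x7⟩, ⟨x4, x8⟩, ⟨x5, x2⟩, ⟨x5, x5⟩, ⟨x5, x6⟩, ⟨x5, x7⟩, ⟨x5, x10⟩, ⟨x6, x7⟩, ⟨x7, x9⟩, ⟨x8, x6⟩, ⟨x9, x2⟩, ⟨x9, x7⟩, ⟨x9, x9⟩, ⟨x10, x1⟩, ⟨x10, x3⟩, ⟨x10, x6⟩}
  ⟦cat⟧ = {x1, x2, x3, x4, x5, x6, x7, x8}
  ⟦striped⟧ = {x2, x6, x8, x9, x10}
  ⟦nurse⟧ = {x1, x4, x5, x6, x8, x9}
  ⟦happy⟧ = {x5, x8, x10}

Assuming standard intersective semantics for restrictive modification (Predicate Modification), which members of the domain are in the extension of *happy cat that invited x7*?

{x5}

⟦that invited x7⟧ = {x : ⟨x, x7⟩ ∈ ⟦invited⟧} = {x3, x4, x5, x6, x9}
⟦cat⟧ = {x1, x2, x3, x4, x5, x6, x7, x8}
… ∩ ⟦that invited x7⟧ = {x1, x2, x3, x4, x5, x6, x7, x8} ∩ {x3, x4, x5, x6, x9} = {x3, x4, x5, x6}
… ∩ ⟦happy⟧ = {x3, x4, x5, x6} ∩ {x5, x8, x10} = {x5}
So ⟦happy cat that invited x7⟧ = {x5}.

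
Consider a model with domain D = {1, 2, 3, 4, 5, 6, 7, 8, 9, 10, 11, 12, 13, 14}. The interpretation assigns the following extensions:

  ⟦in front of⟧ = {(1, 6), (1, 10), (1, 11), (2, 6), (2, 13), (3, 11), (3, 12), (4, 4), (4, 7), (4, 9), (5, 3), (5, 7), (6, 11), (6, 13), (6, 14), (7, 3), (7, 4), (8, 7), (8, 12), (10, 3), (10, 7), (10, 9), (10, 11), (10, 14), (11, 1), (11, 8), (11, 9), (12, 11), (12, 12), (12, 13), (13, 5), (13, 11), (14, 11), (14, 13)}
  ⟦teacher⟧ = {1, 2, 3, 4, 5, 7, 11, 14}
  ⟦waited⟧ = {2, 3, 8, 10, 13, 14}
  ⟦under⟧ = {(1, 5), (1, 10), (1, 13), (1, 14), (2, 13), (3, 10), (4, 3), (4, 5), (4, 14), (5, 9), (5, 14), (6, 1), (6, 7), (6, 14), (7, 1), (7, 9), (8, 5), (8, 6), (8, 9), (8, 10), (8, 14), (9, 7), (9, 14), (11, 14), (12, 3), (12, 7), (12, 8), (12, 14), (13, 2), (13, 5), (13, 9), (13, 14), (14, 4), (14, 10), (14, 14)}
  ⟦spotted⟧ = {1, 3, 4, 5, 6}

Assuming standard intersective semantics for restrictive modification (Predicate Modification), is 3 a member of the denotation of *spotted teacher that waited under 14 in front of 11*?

no

⟦that waited⟧ = ⟦waited⟧ = {2, 3, 8, 10, 13, 14}
⟦under 14⟧ = {x : ⟨x, 14⟩ ∈ ⟦under⟧} = {1, 4, 5, 6, 8, 9, 11, 12, 13, 14}
⟦in front of 11⟧ = {x : ⟨x, 11⟩ ∈ ⟦in front of⟧} = {1, 3, 6, 10, 12, 13, 14}
⟦teacher⟧ = {1, 2, 3, 4, 5, 7, 11, 14}
… ∩ ⟦that waited⟧ = {1, 2, 3, 4, 5, 7, 11, 14} ∩ {2, 3, 8, 10, 13, 14} = {2, 3, 14}
… ∩ ⟦under 14⟧ = {2, 3, 14} ∩ {1, 4, 5, 6, 8, 9, 11, 12, 13, 14} = {14}
… ∩ ⟦in front of 11⟧ = {14} ∩ {1, 3, 6, 10, 12, 13, 14} = {14}
… ∩ ⟦spotted⟧ = {14} ∩ {1, 3, 4, 5, 6} = ∅
⟦spotted teacher that waited under 14 in front of 11⟧ = ∅; 3 ∉ this set.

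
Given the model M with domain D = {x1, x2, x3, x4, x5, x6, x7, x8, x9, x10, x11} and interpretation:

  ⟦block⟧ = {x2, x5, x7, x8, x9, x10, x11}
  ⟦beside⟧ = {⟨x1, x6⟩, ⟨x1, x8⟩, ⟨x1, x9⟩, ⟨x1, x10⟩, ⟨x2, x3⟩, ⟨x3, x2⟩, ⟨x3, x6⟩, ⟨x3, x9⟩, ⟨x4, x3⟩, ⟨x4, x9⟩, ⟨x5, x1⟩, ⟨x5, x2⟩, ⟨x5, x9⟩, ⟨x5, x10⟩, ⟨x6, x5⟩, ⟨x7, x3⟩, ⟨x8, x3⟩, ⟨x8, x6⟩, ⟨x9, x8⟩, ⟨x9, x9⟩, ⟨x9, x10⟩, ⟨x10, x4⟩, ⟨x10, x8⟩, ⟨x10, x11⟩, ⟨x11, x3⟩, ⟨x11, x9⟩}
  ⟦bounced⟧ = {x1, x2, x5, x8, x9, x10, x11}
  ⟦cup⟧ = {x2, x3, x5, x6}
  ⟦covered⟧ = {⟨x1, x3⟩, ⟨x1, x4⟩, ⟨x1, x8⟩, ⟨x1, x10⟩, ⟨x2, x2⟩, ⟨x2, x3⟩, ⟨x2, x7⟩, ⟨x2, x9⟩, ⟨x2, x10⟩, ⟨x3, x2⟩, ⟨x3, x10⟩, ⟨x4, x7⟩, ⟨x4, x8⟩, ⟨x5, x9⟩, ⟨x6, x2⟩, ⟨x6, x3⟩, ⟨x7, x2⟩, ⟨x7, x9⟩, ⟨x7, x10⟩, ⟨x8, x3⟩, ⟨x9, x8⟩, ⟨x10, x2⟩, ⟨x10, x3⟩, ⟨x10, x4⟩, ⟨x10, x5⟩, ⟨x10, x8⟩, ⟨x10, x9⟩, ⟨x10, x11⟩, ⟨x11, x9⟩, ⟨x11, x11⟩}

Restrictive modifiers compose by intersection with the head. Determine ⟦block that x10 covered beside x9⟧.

⟦that x10 covered⟧ = {x : ⟨x10, x⟩ ∈ ⟦covered⟧} = {x2, x3, x4, x5, x8, x9, x11}
⟦beside x9⟧ = {x : ⟨x, x9⟩ ∈ ⟦beside⟧} = {x1, x3, x4, x5, x9, x11}
⟦block⟧ = {x2, x5, x7, x8, x9, x10, x11}
… ∩ ⟦that x10 covered⟧ = {x2, x5, x7, x8, x9, x10, x11} ∩ {x2, x3, x4, x5, x8, x9, x11} = {x2, x5, x8, x9, x11}
… ∩ ⟦beside x9⟧ = {x2, x5, x8, x9, x11} ∩ {x1, x3, x4, x5, x9, x11} = {x5, x9, x11}
So ⟦block that x10 covered beside x9⟧ = {x5, x9, x11}.

{x5, x9, x11}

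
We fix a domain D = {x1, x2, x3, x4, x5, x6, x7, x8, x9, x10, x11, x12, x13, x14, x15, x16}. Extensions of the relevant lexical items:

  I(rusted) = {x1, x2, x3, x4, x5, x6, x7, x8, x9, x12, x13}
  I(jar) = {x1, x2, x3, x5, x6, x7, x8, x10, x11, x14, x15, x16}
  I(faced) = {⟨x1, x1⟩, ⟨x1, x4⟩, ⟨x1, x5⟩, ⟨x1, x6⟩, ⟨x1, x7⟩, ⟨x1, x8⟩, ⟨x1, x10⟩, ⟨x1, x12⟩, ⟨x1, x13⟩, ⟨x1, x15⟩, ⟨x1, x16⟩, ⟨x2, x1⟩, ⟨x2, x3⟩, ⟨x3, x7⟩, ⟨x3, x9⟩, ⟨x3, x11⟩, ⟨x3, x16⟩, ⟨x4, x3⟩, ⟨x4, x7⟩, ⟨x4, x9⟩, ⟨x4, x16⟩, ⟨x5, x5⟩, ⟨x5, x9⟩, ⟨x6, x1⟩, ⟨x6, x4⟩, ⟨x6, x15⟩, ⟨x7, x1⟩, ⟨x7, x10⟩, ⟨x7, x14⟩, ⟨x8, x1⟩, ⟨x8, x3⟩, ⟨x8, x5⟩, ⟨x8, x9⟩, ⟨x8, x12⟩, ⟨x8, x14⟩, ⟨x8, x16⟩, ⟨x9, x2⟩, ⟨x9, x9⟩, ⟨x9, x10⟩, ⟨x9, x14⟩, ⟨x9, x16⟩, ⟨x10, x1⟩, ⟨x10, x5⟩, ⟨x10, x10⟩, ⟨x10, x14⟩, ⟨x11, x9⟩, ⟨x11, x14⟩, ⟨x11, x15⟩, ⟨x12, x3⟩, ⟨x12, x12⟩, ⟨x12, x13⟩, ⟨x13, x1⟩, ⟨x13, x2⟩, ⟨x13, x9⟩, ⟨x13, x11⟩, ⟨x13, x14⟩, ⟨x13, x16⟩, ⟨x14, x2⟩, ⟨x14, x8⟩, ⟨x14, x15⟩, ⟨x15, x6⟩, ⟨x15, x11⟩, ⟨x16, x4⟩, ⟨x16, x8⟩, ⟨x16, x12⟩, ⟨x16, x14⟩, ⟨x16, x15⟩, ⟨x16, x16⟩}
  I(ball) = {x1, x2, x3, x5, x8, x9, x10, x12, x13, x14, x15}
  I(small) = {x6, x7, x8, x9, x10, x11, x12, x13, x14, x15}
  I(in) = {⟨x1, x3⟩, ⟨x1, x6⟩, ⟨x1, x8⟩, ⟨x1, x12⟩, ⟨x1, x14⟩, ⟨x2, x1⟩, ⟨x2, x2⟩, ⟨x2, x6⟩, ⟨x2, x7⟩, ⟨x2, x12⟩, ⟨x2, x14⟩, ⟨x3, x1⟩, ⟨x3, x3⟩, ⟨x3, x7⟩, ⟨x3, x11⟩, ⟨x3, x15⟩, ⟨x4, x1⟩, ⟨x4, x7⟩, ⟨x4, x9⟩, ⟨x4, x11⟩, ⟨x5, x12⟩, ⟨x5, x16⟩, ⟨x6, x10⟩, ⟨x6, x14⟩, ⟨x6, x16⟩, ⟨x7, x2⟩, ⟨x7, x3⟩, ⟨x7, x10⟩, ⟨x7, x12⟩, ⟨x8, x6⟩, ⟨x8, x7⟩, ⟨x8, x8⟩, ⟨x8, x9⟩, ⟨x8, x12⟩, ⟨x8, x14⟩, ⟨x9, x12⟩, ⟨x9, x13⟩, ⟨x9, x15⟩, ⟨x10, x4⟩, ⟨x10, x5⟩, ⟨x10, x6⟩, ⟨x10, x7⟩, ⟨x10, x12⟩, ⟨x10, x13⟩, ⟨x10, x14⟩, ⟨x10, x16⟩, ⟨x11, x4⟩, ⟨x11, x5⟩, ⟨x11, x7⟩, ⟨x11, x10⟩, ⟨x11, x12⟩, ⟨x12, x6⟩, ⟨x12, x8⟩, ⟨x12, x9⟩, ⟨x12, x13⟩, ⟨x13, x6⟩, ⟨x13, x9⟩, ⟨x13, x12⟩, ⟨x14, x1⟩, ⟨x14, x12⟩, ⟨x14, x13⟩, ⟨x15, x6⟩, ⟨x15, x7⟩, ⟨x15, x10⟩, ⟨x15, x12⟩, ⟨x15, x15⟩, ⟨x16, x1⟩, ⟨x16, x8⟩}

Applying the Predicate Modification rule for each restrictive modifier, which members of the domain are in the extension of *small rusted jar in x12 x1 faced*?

⟦in x12⟧ = {x : ⟨x, x12⟩ ∈ ⟦in⟧} = {x1, x2, x5, x7, x8, x9, x10, x11, x13, x14, x15}
⟦x1 faced⟧ = {x : ⟨x1, x⟩ ∈ ⟦faced⟧} = {x1, x4, x5, x6, x7, x8, x10, x12, x13, x15, x16}
⟦jar⟧ = {x1, x2, x3, x5, x6, x7, x8, x10, x11, x14, x15, x16}
… ∩ ⟦in x12⟧ = {x1, x2, x3, x5, x6, x7, x8, x10, x11, x14, x15, x16} ∩ {x1, x2, x5, x7, x8, x9, x10, x11, x13, x14, x15} = {x1, x2, x5, x7, x8, x10, x11, x14, x15}
… ∩ ⟦x1 faced⟧ = {x1, x2, x5, x7, x8, x10, x11, x14, x15} ∩ {x1, x4, x5, x6, x7, x8, x10, x12, x13, x15, x16} = {x1, x5, x7, x8, x10, x15}
… ∩ ⟦small⟧ = {x1, x5, x7, x8, x10, x15} ∩ {x6, x7, x8, x9, x10, x11, x12, x13, x14, x15} = {x7, x8, x10, x15}
… ∩ ⟦rusted⟧ = {x7, x8, x10, x15} ∩ {x1, x2, x3, x4, x5, x6, x7, x8, x9, x12, x13} = {x7, x8}
So ⟦small rusted jar in x12 x1 faced⟧ = {x7, x8}.

{x7, x8}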